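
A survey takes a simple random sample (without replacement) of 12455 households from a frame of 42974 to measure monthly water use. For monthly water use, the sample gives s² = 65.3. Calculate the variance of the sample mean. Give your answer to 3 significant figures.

0.00372

Under SRS without replacement, Var(ȳ) = (1 − f)·s²/n with f = n/N = 12455/42974 = 0.28982641.
Var(ȳ) = (1 − 0.28982641)·65.3/12455 = 0.71017359·0.0052428743 = 0.0037233509.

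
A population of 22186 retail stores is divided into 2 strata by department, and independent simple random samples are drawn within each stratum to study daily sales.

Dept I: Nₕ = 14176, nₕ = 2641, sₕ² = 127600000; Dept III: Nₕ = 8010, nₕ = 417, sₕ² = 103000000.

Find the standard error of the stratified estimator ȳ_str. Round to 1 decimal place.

215.8

Var(ȳ_str) = Σₕ Wₕ²(1 − fₕ)sₕ²/nₕ with Wₕ = Nₕ/N, N = 22186.
Dept I: Wₕ = 0.63896151; term = 0.63896151²·(1 − 0.18630079)·127600000/2641 = 16050.758.
Dept III: Wₕ = 0.36103849; term = 0.36103849²·(1 − 0.05205993)·103000000/417 = 30520.319.
Sum = 46571.077.
SE = √(46571.077) = 215.8.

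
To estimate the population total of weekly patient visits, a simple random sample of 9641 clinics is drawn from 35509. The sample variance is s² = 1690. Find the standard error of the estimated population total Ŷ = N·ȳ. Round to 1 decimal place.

12689.2

Var(Ŷ) = N²·Var(ȳ) = N²·(1 − n/N)·s²/n.
f = 9641/35509 = 0.27150863; Var(ȳ) = 0.72849137·1690/9641 = 0.12769945.
Var(Ŷ) = 35509² · 0.12769945 = 1.6101484 × 10^8.
SE(Ŷ) = √(1.6101484 × 10^8) = 12689.2.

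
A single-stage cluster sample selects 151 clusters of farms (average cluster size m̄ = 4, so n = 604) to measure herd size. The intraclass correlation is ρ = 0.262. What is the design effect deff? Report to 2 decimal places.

deff = 1 + (4 − 1)·0.262 = 1 + 0.786 = 1.786.

1.79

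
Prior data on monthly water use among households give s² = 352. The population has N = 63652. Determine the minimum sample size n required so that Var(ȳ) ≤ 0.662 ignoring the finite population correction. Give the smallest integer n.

532

Without fpc, n₀ = s²/D = 352/0.662 = 531.7221.
Rounding up, n = 532.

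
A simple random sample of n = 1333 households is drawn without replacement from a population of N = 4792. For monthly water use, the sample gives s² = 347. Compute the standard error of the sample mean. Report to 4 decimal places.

0.4335

Under SRS without replacement, Var(ȳ) = (1 − f)·s²/n with f = n/N = 1333/4792 = 0.27817195.
Var(ȳ) = (1 − 0.27817195)·347/1333 = 0.72182805·0.26031508 = 0.18790272.
SE(ȳ) = √(0.18790272) = 0.4335.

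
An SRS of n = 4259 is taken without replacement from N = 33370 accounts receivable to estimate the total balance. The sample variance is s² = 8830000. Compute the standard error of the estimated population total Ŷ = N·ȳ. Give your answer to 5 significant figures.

1.4192 × 10^6

Var(Ŷ) = N²·Var(ȳ) = N²·(1 − n/N)·s²/n.
f = 4259/33370 = 0.12762961; Var(ȳ) = 0.87237039·8830000/4259 = 1808.6477.
Var(Ŷ) = 33370² · 1808.6477 = 2.0140321 × 10^12.
SE(Ŷ) = √(2.0140321 × 10^12) = 1.4192 × 10^6.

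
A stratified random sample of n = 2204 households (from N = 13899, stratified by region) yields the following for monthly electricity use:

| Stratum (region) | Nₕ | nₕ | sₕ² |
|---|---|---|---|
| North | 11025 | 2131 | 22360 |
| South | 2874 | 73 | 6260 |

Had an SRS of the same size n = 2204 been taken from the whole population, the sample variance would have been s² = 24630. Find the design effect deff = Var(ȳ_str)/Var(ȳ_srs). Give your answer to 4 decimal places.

0.9464

Var(ȳ_str) = Σ Wₕ²(1−fₕ)sₕ²/nₕ with Wₕ = Nₕ/13899:
  North: (11025/13899)²·(1−2131/11025)·22360/2131 = 5.3259485
  South: (2874/13899)²·(1−73/2874)·6260/73 = 3.5734214
  → Var(ȳ_str) = 8.8993699.
Var(ȳ_srs) = (1 − 2204/13899)·24630/2204 = 9.4030662.
deff = 8.8993699 / 9.4030662 = 0.9464.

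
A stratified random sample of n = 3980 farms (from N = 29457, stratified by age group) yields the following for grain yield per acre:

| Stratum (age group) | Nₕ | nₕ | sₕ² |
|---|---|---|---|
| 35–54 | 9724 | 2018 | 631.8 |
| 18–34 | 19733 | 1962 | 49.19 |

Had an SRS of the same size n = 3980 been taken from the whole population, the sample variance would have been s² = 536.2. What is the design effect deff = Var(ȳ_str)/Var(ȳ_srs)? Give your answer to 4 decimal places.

Var(ȳ_str) = Σ Wₕ²(1−fₕ)sₕ²/nₕ with Wₕ = Nₕ/29457:
  35–54: (9724/29457)²·(1−2018/9724)·631.8/2018 = 0.027036806
  18–34: (19733/29457)²·(1−1962/19733)·49.19/1962 = 0.010132247
  → Var(ȳ_str) = 0.037169053.
Var(ȳ_srs) = (1 − 3980/29457)·536.2/3980 = 0.11652081.
deff = 0.037169053 / 0.11652081 = 0.3190.

0.3190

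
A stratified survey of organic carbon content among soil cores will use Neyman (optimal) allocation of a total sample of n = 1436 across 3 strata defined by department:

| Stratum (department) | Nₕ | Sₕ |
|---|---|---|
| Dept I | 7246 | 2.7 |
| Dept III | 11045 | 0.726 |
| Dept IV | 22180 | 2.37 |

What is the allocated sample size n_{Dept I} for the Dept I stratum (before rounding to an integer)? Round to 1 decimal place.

Neyman allocation: nₕ = n·NₕSₕ / Σⱼ NⱼSⱼ.
Σ NⱼSⱼ = 7246·2.7 + 11045·0.726 + 22180·2.37 = 80149.47.
n_{Dept I} = 1436·7246·2.7 / 80149.47 = 350.5.

350.5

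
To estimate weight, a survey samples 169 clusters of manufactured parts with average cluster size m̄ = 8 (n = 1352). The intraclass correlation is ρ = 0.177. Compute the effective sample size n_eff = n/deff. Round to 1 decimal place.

deff = 1 + (8 − 1)·0.177 = 1 + 1.239 = 2.239.
n_eff = 1352 / 2.239 = 603.8.

603.8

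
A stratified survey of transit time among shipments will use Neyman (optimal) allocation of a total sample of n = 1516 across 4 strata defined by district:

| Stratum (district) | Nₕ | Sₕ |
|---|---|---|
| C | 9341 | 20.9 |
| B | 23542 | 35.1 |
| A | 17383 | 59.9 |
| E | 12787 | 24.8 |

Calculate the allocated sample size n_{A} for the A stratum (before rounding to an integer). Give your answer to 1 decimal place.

Neyman allocation: nₕ = n·NₕSₕ / Σⱼ NⱼSⱼ.
Σ NⱼSⱼ = 9341·20.9 + 23542·35.1 + 17383·59.9 + 12787·24.8 = 2.3799104 × 10^6.
n_{A} = 1516·17383·59.9 / (2.3799104 × 10^6) = 663.3.

663.3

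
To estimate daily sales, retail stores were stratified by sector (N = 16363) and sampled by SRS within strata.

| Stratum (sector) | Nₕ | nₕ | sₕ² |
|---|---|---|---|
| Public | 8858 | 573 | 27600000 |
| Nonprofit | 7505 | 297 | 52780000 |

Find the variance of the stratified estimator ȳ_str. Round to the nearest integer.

Var(ȳ_str) = Σₕ Wₕ²(1 − fₕ)sₕ²/nₕ with Wₕ = Nₕ/N, N = 16363.
Public: Wₕ = 0.54134327; term = 0.54134327²·(1 − 0.06468729)·27600000/573 = 13202.519.
Nonprofit: Wₕ = 0.45865673; term = 0.45865673²·(1 − 0.03957362)·52780000/297 = 35904.803.
Sum = 49107.322.

49107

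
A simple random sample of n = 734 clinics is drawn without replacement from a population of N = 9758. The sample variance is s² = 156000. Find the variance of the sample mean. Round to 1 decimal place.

196.5

Under SRS without replacement, Var(ȳ) = (1 − f)·s²/n with f = n/N = 734/9758 = 0.07522033.
Var(ȳ) = (1 − 0.07522033)·156000/734 = 0.92477967·212.53406 = 196.54718.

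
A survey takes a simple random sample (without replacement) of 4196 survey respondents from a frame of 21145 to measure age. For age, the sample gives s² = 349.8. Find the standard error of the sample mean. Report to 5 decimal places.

0.25850

Under SRS without replacement, Var(ȳ) = (1 − f)·s²/n with f = n/N = 4196/21145 = 0.19843935.
Var(ȳ) = (1 − 0.19843935)·349.8/4196 = 0.80156065·0.08336511 = 0.066822192.
SE(ȳ) = √(0.066822192) = 0.25850.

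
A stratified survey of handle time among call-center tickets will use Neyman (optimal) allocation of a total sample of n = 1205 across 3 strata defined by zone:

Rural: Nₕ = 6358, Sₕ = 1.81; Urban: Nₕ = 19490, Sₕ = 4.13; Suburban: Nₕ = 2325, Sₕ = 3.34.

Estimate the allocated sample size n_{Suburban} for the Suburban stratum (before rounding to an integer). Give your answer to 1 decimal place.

Neyman allocation: nₕ = n·NₕSₕ / Σⱼ NⱼSⱼ.
Σ NⱼSⱼ = 6358·1.81 + 19490·4.13 + 2325·3.34 = 99767.18.
n_{Suburban} = 1205·2325·3.34 / 99767.18 = 93.8.

93.8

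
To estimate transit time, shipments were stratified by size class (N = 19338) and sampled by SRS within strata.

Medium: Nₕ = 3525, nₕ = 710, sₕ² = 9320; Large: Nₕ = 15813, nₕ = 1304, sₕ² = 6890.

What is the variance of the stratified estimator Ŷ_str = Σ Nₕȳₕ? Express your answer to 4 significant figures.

Var(Ŷ_str) = Σₕ Nₕ²(1 − fₕ)sₕ²/nₕ.
Medium: 3525²·(1 − 710/3525)·9320/710 = 1.302552 × 10^8.
Large: 15813²·(1 − 1304/15813)·6890/1304 = 1.2122533 × 10^9.
Sum = 1.3425085 × 10^9.

1.343 × 10^9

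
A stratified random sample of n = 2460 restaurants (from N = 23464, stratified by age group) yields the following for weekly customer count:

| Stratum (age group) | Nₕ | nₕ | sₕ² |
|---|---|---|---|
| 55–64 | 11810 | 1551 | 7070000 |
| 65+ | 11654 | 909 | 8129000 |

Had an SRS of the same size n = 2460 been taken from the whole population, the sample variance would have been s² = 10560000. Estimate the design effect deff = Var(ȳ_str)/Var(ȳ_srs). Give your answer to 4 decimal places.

0.7904

Var(ȳ_str) = Σ Wₕ²(1−fₕ)sₕ²/nₕ with Wₕ = Nₕ/23464:
  55–64: (11810/23464)²·(1−1551/11810)·7070000/1551 = 1003.1328
  65+: (11654/23464)²·(1−909/11654)·8129000/909 = 2033.9982
  → Var(ȳ_str) = 3037.131.
Var(ȳ_srs) = (1 − 2460/23464)·10560000/2460 = 3842.6318.
deff = 3037.131 / 3842.6318 = 0.7904.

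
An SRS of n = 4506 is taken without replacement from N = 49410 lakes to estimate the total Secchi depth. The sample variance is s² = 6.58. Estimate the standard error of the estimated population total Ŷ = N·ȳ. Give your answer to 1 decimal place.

1800.0

Var(Ŷ) = N²·Var(ȳ) = N²·(1 − n/N)·s²/n.
f = 4506/49410 = 0.09119611; Var(ȳ) = 0.90880389·6.58/4506 = 0.0013271038.
Var(Ŷ) = 49410² · 0.0013271038 = 3.2399223 × 10^6.
SE(Ŷ) = √(3.2399223 × 10^6) = 1800.0.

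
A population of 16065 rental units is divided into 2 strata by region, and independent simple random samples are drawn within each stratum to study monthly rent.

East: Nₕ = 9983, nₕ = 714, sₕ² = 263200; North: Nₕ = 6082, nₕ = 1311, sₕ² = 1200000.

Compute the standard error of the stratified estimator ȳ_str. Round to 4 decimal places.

Var(ȳ_str) = Σₕ Wₕ²(1 − fₕ)sₕ²/nₕ with Wₕ = Nₕ/N, N = 16065.
East: Wₕ = 0.62141301; term = 0.62141301²·(1 − 0.07152159)·263200/714 = 132.16613.
North: Wₕ = 0.37858699; term = 0.37858699²·(1 − 0.21555409)·1200000/1311 = 102.91364.
Sum = 235.07977.
SE = √(235.07977) = 15.3323.

15.3323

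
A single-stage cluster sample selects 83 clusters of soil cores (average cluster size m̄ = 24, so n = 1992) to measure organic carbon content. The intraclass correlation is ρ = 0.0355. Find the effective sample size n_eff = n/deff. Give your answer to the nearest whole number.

deff = 1 + (24 − 1)·0.0355 = 1 + 0.8165 = 1.8165.
n_eff = 1992 / 1.8165 = 1097.

1097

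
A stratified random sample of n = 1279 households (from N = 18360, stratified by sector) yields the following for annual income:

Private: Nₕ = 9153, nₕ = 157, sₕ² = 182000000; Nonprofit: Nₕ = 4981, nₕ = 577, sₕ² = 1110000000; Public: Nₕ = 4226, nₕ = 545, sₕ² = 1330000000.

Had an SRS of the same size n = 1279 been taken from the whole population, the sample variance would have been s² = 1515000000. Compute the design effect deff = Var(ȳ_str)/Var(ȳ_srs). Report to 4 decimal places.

Var(ȳ_str) = Σ Wₕ²(1−fₕ)sₕ²/nₕ with Wₕ = Nₕ/18360:
  Private: (9153/18360)²·(1−157/9153)·182000000/157 = 283164.82
  Nonprofit: (4981/18360)²·(1−577/4981)·1110000000/577 = 125188.85
  Public: (4226/18360)²·(1−545/4226)·1330000000/545 = 112617.3
  → Var(ȳ_str) = 520970.97.
Var(ȳ_srs) = (1 − 1279/18360)·1515000000/1279 = 1.1020028 × 10^6.
deff = 520970.97 / (1.1020028 × 10^6) = 0.4727.

0.4727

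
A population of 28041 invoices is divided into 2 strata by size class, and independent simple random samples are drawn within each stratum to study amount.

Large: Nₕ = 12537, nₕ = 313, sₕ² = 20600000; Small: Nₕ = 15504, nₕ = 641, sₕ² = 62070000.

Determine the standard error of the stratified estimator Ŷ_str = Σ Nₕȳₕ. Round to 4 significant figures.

Var(Ŷ_str) = Σₕ Nₕ²(1 − fₕ)sₕ²/nₕ.
Large: 12537²·(1 − 313/12537)·20600000/313 = 1.0086253 × 10^13.
Small: 15504²·(1 − 641/15504)·62070000/641 = 2.2313821 × 10^13.
Sum = 3.2400074 × 10^13.
SE = √(3.2400074 × 10^13) = 5.692 × 10^6.

5.692 × 10^6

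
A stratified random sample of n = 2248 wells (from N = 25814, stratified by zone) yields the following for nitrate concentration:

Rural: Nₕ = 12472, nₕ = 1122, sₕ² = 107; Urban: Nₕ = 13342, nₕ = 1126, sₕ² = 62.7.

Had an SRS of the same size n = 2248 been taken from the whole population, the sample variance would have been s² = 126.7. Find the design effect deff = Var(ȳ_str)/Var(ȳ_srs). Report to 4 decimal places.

Var(ȳ_str) = Σ Wₕ²(1−fₕ)sₕ²/nₕ with Wₕ = Nₕ/25814:
  Rural: (12472/25814)²·(1−1122/12472)·107/1122 = 0.020258733
  Urban: (13342/25814)²·(1−1126/13342)·62.7/1126 = 0.01361973
  → Var(ȳ_str) = 0.033878463.
Var(ȳ_srs) = (1 − 2248/25814)·126.7/2248 = 0.051453021.
deff = 0.033878463 / 0.051453021 = 0.6584.

0.6584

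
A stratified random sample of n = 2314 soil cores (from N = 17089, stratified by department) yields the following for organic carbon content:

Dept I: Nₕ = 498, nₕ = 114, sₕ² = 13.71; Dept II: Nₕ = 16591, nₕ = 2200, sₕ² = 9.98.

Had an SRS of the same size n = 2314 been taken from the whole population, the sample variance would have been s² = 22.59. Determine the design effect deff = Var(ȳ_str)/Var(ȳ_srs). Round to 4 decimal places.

0.4487

Var(ȳ_str) = Σ Wₕ²(1−fₕ)sₕ²/nₕ with Wₕ = Nₕ/17089:
  Dept I: (498/17089)²·(1−114/498)·13.71/114 = 7.8751688 × 10^-5
  Dept II: (16591/17089)²·(1−2200/16591)·9.98/2200 = 0.00370884
  → Var(ȳ_str) = 0.0037875917.
Var(ȳ_srs) = (1 − 2314/17089)·22.59/2314 = 0.0084404134.
deff = 0.0037875917 / 0.0084404134 = 0.4487.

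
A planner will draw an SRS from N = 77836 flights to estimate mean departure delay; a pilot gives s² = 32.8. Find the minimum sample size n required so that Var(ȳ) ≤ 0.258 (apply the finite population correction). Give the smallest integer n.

127

Without fpc, n₀ = s²/D = 32.8/0.258 = 127.1318.
With fpc, (1 − n/N)·s²/n ≤ D requires n ≥ n₀/(1 + n₀/N) = 127.1318/(1 + 127.1318/77836) = 126.9245.
Rounding up, n = 127.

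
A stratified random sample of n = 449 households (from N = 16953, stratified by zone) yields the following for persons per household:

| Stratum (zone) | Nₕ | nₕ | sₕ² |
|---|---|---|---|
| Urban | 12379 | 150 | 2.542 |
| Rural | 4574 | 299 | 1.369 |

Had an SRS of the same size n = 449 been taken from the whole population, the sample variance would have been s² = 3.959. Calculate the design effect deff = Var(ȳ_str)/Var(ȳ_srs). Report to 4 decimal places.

Var(ȳ_str) = Σ Wₕ²(1−fₕ)sₕ²/nₕ with Wₕ = Nₕ/16953:
  Urban: (12379/16953)²·(1−150/12379)·2.542/150 = 0.0089262217
  Rural: (4574/16953)²·(1−299/4574)·1.369/299 = 3.1150959 × 10^-4
  → Var(ȳ_str) = 0.0092377313.
Var(ȳ_srs) = (1 − 449/16953)·3.959/449 = 0.0085838439.
deff = 0.0092377313 / 0.0085838439 = 1.0762.

1.0762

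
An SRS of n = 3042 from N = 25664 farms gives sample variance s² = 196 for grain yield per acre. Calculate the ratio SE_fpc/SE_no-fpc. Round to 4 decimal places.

f = n/N = 3042/25664 = 0.11853180.
SE_no-fpc = √(s²/n) = 0.2538332; SE_fpc = √((1−f)s²/n) = 0.23831521.
Ratio = √(1−f) = 0.93886538.

0.9389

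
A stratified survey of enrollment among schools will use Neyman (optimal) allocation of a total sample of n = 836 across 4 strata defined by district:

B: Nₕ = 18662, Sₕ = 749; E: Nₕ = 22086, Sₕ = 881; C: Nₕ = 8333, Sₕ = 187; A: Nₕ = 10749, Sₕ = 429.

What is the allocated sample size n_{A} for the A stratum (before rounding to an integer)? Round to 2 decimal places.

97.34

Neyman allocation: nₕ = n·NₕSₕ / Σⱼ NⱼSⱼ.
Σ NⱼSⱼ = 18662·749 + 22086·881 + 8333·187 + 10749·429 = 3.9605196 × 10^7.
n_{A} = 836·10749·429 / (3.9605196 × 10^7) = 97.34.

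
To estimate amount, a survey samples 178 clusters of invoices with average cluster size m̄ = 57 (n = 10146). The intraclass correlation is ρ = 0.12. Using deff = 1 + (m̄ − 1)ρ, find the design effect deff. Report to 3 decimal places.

7.720

deff = 1 + (57 − 1)·0.12 = 1 + 6.72 = 7.72.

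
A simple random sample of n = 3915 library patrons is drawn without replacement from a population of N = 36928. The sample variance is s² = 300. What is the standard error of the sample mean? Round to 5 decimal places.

0.26173

Under SRS without replacement, Var(ȳ) = (1 − f)·s²/n with f = n/N = 3915/36928 = 0.10601711.
Var(ȳ) = (1 − 0.10601711)·300/3915 = 0.89398289·0.076628352 = 0.068504436.
SE(ȳ) = √(0.068504436) = 0.26173.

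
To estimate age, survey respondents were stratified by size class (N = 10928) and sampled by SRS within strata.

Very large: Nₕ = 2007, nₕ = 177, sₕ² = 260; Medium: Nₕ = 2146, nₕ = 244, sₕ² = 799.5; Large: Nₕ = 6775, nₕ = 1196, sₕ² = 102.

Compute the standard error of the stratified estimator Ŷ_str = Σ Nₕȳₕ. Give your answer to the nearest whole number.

Var(Ŷ_str) = Σₕ Nₕ²(1 − fₕ)sₕ²/nₕ.
Very large: 2007²·(1 − 177/2007)·260/177 = 5.3950881 × 10^6.
Medium: 2146²·(1 − 244/2146)·799.5/244 = 1.3374233 × 10^7.
Large: 6775²·(1 − 1196/6775)·102/1196 = 3.2235518 × 10^6.
Sum = 2.1992873 × 10^7.
SE = √(2.1992873 × 10^7) = 4690.

4690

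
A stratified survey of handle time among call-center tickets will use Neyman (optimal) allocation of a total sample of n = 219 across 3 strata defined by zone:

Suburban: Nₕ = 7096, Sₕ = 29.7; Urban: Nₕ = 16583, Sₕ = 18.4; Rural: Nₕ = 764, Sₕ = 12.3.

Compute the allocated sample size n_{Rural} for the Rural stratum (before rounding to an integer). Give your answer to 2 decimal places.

3.92

Neyman allocation: nₕ = n·NₕSₕ / Σⱼ NⱼSⱼ.
Σ NⱼSⱼ = 7096·29.7 + 16583·18.4 + 764·12.3 = 525275.6.
n_{Rural} = 219·764·12.3 / 525275.6 = 3.92.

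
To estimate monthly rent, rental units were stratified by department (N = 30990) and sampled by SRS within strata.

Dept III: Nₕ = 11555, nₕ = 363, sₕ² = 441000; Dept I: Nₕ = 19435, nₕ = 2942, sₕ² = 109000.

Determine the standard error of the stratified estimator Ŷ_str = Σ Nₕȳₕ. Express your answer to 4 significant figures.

Var(Ŷ_str) = Σₕ Nₕ²(1 − fₕ)sₕ²/nₕ.
Dept III: 11555²·(1 − 363/11555)·441000/363 = 1.5711209 × 10^11.
Dept I: 19435²·(1 − 2942/19435)·109000/2942 = 1.1875941 × 10^10.
Sum = 1.6898803 × 10^11.
SE = √(1.6898803 × 10^11) = 411100.

411100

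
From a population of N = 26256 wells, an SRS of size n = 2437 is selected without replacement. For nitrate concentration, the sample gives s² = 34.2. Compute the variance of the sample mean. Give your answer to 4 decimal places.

Under SRS without replacement, Var(ȳ) = (1 − f)·s²/n with f = n/N = 2437/26256 = 0.09281688.
Var(ȳ) = (1 − 0.09281688)·34.2/2437 = 0.90718312·0.014033648 = 0.012731089.

0.0127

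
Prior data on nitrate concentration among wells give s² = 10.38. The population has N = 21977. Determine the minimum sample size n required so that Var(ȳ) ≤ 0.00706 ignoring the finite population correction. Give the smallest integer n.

Without fpc, n₀ = s²/D = 10.38/0.00706 = 1470.2550.
Rounding up, n = 1471.

1471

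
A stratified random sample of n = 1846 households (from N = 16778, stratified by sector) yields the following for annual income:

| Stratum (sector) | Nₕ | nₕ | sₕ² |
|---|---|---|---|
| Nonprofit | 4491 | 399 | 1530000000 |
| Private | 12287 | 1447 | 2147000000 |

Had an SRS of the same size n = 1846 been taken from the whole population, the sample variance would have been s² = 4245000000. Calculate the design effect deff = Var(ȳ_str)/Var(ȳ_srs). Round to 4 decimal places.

Var(ȳ_str) = Σ Wₕ²(1−fₕ)sₕ²/nₕ with Wₕ = Nₕ/16778:
  Nonprofit: (4491/16778)²·(1−399/4491)·1530000000/399 = 250332.27
  Private: (12287/16778)²·(1−1447/12287)·2147000000/1447 = 702034.21
  → Var(ȳ_str) = 952366.48.
Var(ȳ_srs) = (1 − 1846/16778)·4245000000/1846 = 2.0465567 × 10^6.
deff = 952366.48 / (2.0465567 × 10^6) = 0.4654.

0.4654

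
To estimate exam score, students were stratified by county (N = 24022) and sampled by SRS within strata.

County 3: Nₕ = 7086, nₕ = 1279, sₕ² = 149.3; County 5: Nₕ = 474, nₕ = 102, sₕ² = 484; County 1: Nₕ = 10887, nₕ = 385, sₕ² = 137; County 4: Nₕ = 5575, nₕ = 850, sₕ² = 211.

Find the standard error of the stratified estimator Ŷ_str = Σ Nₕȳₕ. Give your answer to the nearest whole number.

7271

Var(Ŷ_str) = Σₕ Nₕ²(1 − fₕ)sₕ²/nₕ.
County 3: 7086²·(1 − 1279/7086)·149.3/1279 = 4.8033279 × 10^6.
County 5: 474²·(1 − 102/474)·484/102 = 836693.65.
County 1: 10887²·(1 − 385/10887)·137/385 = 4.0685539 × 10^7.
County 4: 5575²·(1 − 850/5575)·211/850 = 6.5389831 × 10^6.
Sum = 5.2864544 × 10^7.
SE = √(5.2864544 × 10^7) = 7271.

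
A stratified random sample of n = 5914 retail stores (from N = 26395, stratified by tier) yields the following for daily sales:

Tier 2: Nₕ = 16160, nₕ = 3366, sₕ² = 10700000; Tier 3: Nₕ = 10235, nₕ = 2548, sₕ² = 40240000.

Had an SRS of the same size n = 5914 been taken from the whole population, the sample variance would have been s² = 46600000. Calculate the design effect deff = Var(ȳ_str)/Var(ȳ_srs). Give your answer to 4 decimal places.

Var(ȳ_str) = Σ Wₕ²(1−fₕ)sₕ²/nₕ with Wₕ = Nₕ/26395:
  Tier 2: (16160/26395)²·(1−3366/16160)·10700000/3366 = 943.35257
  Tier 3: (10235/26395)²·(1−2548/10235)·40240000/2548 = 1783.4459
  → Var(ȳ_str) = 2726.7985.
Var(ȳ_srs) = (1 − 5914/26395)·46600000/5914 = 6114.1218.
deff = 2726.7985 / 6114.1218 = 0.4460.

0.4460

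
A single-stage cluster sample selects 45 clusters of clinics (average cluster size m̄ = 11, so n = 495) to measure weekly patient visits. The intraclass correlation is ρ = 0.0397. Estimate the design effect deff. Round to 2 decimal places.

1.40

deff = 1 + (11 − 1)·0.0397 = 1 + 0.397 = 1.397.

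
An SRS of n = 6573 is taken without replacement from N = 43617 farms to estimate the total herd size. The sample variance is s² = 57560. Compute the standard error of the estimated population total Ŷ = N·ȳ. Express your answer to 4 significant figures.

Var(Ŷ) = N²·Var(ȳ) = N²·(1 − n/N)·s²/n.
f = 6573/43617 = 0.15069812; Var(ȳ) = 0.84930188·57560/6573 = 7.4373674.
Var(Ŷ) = 43617² · 7.4373674 = 1.4149165 × 10^10.
SE(Ŷ) = √(1.4149165 × 10^10) = 119000.

119000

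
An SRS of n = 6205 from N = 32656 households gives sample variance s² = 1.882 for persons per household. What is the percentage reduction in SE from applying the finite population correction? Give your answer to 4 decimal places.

10.0006

f = n/N = 6205/32656 = 0.19001102.
SE_no-fpc = √(s²/n) = 0.017415619; SE_fpc = √((1−f)s²/n) = 0.01567395.
Ratio = √(1−f) = 0.89999388. Reduction = 100·(1 − 0.89999388) = 10.0006%.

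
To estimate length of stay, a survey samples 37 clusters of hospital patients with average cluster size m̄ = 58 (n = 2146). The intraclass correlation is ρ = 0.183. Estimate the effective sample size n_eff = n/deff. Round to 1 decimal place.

187.7

deff = 1 + (58 − 1)·0.183 = 1 + 10.431 = 11.431.
n_eff = 2146 / 11.431 = 187.7.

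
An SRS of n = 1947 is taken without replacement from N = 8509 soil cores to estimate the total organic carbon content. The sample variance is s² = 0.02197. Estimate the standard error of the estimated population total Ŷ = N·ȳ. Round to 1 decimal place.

25.1

Var(Ŷ) = N²·Var(ȳ) = N²·(1 − n/N)·s²/n.
f = 1947/8509 = 0.22881655; Var(ȳ) = 0.77118345·0.02197/1947 = 8.7020547 × 10^-6.
Var(Ŷ) = 8509² · (8.7020547 × 10^-6) = 630.05557.
SE(Ŷ) = √(630.05557) = 25.1.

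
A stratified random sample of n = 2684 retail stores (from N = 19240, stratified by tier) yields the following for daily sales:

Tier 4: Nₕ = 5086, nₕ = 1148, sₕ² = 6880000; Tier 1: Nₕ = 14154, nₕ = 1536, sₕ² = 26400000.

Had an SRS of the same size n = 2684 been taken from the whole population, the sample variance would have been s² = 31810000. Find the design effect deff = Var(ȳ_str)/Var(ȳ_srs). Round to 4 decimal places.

Var(ȳ_str) = Σ Wₕ²(1−fₕ)sₕ²/nₕ with Wₕ = Nₕ/19240:
  Tier 4: (5086/19240)²·(1−1148/5086)·6880000/1148 = 324.25634
  Tier 1: (14154/19240)²·(1−1536/14154)·26400000/1536 = 8292.2481
  → Var(ȳ_str) = 8616.5044.
Var(ȳ_srs) = (1 − 2684/19240)·31810000/2684 = 10198.387.
deff = 8616.5044 / 10198.387 = 0.8449.

0.8449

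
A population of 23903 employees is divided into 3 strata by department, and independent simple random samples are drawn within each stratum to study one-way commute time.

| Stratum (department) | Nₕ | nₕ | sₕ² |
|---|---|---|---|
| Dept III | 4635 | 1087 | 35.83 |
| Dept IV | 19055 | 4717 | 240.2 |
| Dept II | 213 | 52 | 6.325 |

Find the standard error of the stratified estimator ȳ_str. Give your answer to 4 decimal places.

Var(ȳ_str) = Σₕ Wₕ²(1 − fₕ)sₕ²/nₕ with Wₕ = Nₕ/N, N = 23903.
Dept III: Wₕ = 0.19390871; term = 0.19390871²·(1 − 0.23451996)·35.83/1087 = 9.487369 × 10^-4.
Dept IV: Wₕ = 0.79718027; term = 0.79718027²·(1 − 0.24754658)·240.2/4717 = 0.024350049.
Dept II: Wₕ = 0.00891102; term = 0.00891102²·(1 − 0.24413146)·6.325/52 = 7.300588 × 10^-6.
Sum = 0.025306086.
SE = √(0.025306086) = 0.1591.

0.1591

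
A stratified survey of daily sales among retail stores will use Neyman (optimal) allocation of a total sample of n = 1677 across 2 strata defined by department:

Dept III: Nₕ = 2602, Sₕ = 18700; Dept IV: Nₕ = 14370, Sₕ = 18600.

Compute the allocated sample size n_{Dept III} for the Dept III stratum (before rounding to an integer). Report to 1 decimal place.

258.3

Neyman allocation: nₕ = n·NₕSₕ / Σⱼ NⱼSⱼ.
Σ NⱼSⱼ = 2602·18700 + 14370·18600 = 3.159394 × 10^8.
n_{Dept III} = 1677·2602·18700 / (3.159394 × 10^8) = 258.3.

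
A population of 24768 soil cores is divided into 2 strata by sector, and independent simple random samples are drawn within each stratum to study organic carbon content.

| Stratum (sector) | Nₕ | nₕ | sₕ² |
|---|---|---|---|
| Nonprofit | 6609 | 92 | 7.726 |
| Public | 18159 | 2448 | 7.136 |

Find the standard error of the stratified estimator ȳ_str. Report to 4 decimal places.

0.0852

Var(ȳ_str) = Σₕ Wₕ²(1 − fₕ)sₕ²/nₕ with Wₕ = Nₕ/N, N = 24768.
Nonprofit: Wₕ = 0.26683624; term = 0.26683624²·(1 − 0.01392041)·7.726/92 = 0.0058961493.
Public: Wₕ = 0.73316376; term = 0.73316376²·(1 − 0.13480919)·7.136/2448 = 0.0013556804.
Sum = 0.0072518297.
SE = √(0.0072518297) = 0.0852.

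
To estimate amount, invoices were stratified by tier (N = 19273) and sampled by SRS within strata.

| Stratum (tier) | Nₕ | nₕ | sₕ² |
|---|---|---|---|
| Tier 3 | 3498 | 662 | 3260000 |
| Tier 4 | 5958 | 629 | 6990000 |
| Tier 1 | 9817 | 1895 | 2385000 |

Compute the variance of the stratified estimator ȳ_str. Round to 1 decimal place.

1344.9

Var(ȳ_str) = Σₕ Wₕ²(1 − fₕ)sₕ²/nₕ with Wₕ = Nₕ/N, N = 19273.
Tier 3: Wₕ = 0.18149743; term = 0.18149743²·(1 − 0.18925100)·3260000/662 = 131.51855.
Tier 4: Wₕ = 0.30913713; term = 0.30913713²·(1 − 0.10557234)·6990000/629 = 949.89173.
Tier 1: Wₕ = 0.50936543; term = 0.50936543²·(1 − 0.19303249)·2385000/1895 = 263.50821.
Sum = 1344.9185.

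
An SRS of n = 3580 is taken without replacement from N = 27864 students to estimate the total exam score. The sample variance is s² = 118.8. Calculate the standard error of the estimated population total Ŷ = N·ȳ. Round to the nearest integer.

Var(Ŷ) = N²·Var(ȳ) = N²·(1 − n/N)·s²/n.
f = 3580/27864 = 0.12848119; Var(ȳ) = 0.87151881·118.8/3580 = 0.028920792.
Var(Ŷ) = 27864² · 0.028920792 = 2.2454175 × 10^7.
SE(Ŷ) = √(2.2454175 × 10^7) = 4739.

4739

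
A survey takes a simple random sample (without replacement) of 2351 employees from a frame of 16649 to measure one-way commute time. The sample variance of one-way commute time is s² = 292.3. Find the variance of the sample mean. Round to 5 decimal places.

Under SRS without replacement, Var(ȳ) = (1 − f)·s²/n with f = n/N = 2351/16649 = 0.14120968.
Var(ȳ) = (1 − 0.14120968)·292.3/2351 = 0.85879032·0.12433007 = 0.10677346.

0.10677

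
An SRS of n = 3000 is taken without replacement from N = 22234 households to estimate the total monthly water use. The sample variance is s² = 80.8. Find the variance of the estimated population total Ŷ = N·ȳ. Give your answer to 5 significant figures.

1.1518 × 10^7

Var(Ŷ) = N²·Var(ȳ) = N²·(1 − n/N)·s²/n.
f = 3000/22234 = 0.13492849; Var(ȳ) = 0.86507151·80.8/3000 = 0.023299259.
Var(Ŷ) = 22234² · 0.023299259 = 1.1518006 × 10^7.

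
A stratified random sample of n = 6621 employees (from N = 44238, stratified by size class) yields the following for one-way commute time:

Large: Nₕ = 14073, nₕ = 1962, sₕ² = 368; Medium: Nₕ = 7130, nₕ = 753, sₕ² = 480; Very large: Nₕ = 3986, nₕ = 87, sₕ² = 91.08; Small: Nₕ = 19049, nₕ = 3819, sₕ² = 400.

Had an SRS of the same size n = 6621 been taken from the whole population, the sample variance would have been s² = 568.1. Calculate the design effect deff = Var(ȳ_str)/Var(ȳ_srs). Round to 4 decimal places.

Var(ȳ_str) = Σ Wₕ²(1−fₕ)sₕ²/nₕ with Wₕ = Nₕ/44238:
  Large: (14073/44238)²·(1−1962/14073)·368/1962 = 0.016335203
  Medium: (7130/44238)²·(1−753/7130)·480/753 = 0.014810211
  Very large: (3986/44238)²·(1−87/3986)·91.08/87 = 0.0083138719
  Small: (19049/44238)²·(1−3819/19049)·400/3819 = 0.015527139
  → Var(ȳ_str) = 0.054986425.
Var(ȳ_srs) = (1 − 6621/44238)·568.1/6621 = 0.072960848.
deff = 0.054986425 / 0.072960848 = 0.7536.

0.7536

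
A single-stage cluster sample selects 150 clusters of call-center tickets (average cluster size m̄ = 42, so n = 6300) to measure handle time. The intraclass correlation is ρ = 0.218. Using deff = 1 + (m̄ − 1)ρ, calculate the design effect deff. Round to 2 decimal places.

deff = 1 + (42 − 1)·0.218 = 1 + 8.938 = 9.938.

9.94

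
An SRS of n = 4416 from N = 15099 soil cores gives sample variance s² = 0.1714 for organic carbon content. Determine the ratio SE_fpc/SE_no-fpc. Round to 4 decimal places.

f = n/N = 4416/15099 = 0.29246970.
SE_no-fpc = √(s²/n) = 0.0062300406; SE_fpc = √((1−f)s²/n) = 0.0052403875.
Ratio = √(1−f) = 0.84114820.

0.8411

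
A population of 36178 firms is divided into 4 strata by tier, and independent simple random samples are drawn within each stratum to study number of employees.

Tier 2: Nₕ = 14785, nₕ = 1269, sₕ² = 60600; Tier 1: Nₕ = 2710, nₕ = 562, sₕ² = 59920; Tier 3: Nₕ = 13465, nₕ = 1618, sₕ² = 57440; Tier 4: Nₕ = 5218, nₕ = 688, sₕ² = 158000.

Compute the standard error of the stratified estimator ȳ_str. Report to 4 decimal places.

4.0298

Var(ȳ_str) = Σₕ Wₕ²(1 − fₕ)sₕ²/nₕ with Wₕ = Nₕ/N, N = 36178.
Tier 2: Wₕ = 0.40867378; term = 0.40867378²·(1 − 0.08583023)·60600/1269 = 7.2910723.
Tier 1: Wₕ = 0.07490740; term = 0.07490740²·(1 − 0.20738007)·59920/562 = 0.47418733.
Tier 3: Wₕ = 0.37218752; term = 0.37218752²·(1 − 0.12016339)·57440/1618 = 4.3267475.
Tier 4: Wₕ = 0.14423130; term = 0.14423130²·(1 − 0.13185128)·158000/688 = 4.1474563.
Sum = 16.239463.
SE = √(16.239463) = 4.0298.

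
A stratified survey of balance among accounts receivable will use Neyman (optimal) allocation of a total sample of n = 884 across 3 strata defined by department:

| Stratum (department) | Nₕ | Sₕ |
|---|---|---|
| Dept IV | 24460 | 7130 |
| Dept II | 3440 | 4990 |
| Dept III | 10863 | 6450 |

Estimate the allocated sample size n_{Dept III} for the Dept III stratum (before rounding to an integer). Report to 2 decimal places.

236.74

Neyman allocation: nₕ = n·NₕSₕ / Σⱼ NⱼSⱼ.
Σ NⱼSⱼ = 24460·7130 + 3440·4990 + 10863·6450 = 2.6163175 × 10^8.
n_{Dept III} = 884·10863·6450 / (2.6163175 × 10^8) = 236.74.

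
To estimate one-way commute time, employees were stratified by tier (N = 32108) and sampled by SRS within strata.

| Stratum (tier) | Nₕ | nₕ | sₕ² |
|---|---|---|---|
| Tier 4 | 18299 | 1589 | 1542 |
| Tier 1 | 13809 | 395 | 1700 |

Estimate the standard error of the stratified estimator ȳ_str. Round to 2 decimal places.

1.03

Var(ȳ_str) = Σₕ Wₕ²(1 − fₕ)sₕ²/nₕ with Wₕ = Nₕ/N, N = 32108.
Tier 4: Wₕ = 0.56992027; term = 0.56992027²·(1 − 0.08683535)·1542/1589 = 0.28783114.
Tier 1: Wₕ = 0.43007973; term = 0.43007973²·(1 − 0.02860453)·1700/395 = 0.77329615.
Sum = 1.0611273.
SE = √(1.0611273) = 1.03.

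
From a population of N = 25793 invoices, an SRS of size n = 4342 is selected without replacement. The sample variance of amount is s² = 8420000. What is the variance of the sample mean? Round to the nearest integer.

Under SRS without replacement, Var(ȳ) = (1 − f)·s²/n with f = n/N = 4342/25793 = 0.16834025.
Var(ȳ) = (1 − 0.16834025)·8420000/4342 = 0.83165975·1939.1985 = 1612.7534.

1613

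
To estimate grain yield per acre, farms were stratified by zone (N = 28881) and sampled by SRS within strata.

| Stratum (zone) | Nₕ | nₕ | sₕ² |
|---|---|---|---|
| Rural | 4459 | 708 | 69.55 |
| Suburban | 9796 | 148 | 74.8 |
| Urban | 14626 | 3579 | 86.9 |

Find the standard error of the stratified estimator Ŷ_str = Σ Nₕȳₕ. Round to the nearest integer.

7303

Var(Ŷ_str) = Σₕ Nₕ²(1 − fₕ)sₕ²/nₕ.
Rural: 4459²·(1 − 708/4459)·69.55/708 = 1.643041 × 10^6.
Suburban: 9796²·(1 − 148/9796)·74.8/148 = 4.7766779 × 10^7.
Urban: 14626²·(1 − 3579/14626)·86.9/3579 = 3.9230876 × 10^6.
Sum = 5.3332908 × 10^7.
SE = √(5.3332908 × 10^7) = 7303.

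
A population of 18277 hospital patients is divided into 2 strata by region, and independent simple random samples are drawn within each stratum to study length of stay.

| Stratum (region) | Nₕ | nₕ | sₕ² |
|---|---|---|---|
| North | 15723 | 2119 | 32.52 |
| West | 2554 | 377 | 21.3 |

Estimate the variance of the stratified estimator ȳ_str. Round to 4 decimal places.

0.0108

Var(ȳ_str) = Σₕ Wₕ²(1 − fₕ)sₕ²/nₕ with Wₕ = Nₕ/N, N = 18277.
North: Wₕ = 0.86026153; term = 0.86026153²·(1 − 0.13477072)·32.52/2119 = 0.0098267927.
West: Wₕ = 0.13973847; term = 0.13973847²·(1 − 0.14761159)·21.3/377 = 9.4038946 × 10^-4.
Sum = 0.010767182.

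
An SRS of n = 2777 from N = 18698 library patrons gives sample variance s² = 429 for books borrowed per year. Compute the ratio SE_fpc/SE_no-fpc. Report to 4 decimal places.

0.9228

f = n/N = 2777/18698 = 0.14851856.
SE_no-fpc = √(s²/n) = 0.39304358; SE_fpc = √((1−f)s²/n) = 0.36268392.
Ratio = √(1−f) = 0.92275752.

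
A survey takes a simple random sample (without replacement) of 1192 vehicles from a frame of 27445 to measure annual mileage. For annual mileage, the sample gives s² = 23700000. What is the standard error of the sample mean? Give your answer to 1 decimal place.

137.9

Under SRS without replacement, Var(ȳ) = (1 − f)·s²/n with f = n/N = 1192/27445 = 0.04343232.
Var(ȳ) = (1 − 0.04343232)·23700000/1192 = 0.95656768·19882.55 = 19019.005.
SE(ȳ) = √(19019.005) = 137.9.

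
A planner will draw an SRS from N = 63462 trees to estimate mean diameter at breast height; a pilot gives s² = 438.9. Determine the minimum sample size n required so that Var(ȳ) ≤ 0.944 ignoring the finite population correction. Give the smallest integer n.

465

Without fpc, n₀ = s²/D = 438.9/0.944 = 464.9364.
Rounding up, n = 465.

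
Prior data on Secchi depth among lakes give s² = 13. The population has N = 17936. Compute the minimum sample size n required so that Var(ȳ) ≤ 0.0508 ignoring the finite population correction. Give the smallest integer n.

Without fpc, n₀ = s²/D = 13/0.0508 = 255.9055.
Rounding up, n = 256.

256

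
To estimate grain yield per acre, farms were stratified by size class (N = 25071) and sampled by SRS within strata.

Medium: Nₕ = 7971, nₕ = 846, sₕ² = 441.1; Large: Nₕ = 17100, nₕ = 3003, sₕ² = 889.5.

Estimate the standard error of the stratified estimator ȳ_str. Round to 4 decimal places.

Var(ȳ_str) = Σₕ Wₕ²(1 − fₕ)sₕ²/nₕ with Wₕ = Nₕ/N, N = 25071.
Medium: Wₕ = 0.31793706; term = 0.31793706²·(1 − 0.10613474)·441.1/846 = 0.047110863.
Large: Wₕ = 0.68206294; term = 0.68206294²·(1 − 0.17561404)·889.5/3003 = 0.11359785.
Sum = 0.16070871.
SE = √(0.16070871) = 0.4009.

0.4009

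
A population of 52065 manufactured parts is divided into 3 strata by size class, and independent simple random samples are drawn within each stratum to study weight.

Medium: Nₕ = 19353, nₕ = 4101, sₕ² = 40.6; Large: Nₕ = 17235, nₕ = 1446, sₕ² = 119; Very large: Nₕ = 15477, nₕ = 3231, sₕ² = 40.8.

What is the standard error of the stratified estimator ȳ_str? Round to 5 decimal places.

Var(ȳ_str) = Σₕ Wₕ²(1 − fₕ)sₕ²/nₕ with Wₕ = Nₕ/N, N = 52065.
Medium: Wₕ = 0.37170844; term = 0.37170844²·(1 − 0.21190513)·40.6/4101 = 0.0010780021.
Large: Wₕ = 0.33102852; term = 0.33102852²·(1 − 0.08389904)·119/1446 = 0.0082613845.
Very large: Wₕ = 0.29726304; term = 0.29726304²·(1 − 0.20876139)·40.8/3231 = 8.8290199 × 10^-4.
Sum = 0.010222289.
SE = √(0.010222289) = 0.10111.

0.10111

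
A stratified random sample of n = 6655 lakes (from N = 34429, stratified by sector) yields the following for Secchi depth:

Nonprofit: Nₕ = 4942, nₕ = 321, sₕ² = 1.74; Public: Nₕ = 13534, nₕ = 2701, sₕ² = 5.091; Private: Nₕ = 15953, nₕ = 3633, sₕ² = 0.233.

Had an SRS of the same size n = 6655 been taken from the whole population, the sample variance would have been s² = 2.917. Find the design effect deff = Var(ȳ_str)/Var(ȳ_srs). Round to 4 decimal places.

0.9847

Var(ȳ_str) = Σ Wₕ²(1−fₕ)sₕ²/nₕ with Wₕ = Nₕ/34429:
  Nonprofit: (4942/34429)²·(1−321/4942)·1.74/321 = 1.0443212 × 10^-4
  Public: (13534/34429)²·(1−2701/13534)·5.091/2701 = 2.3313346 × 10^-4
  Private: (15953/34429)²·(1−3633/15953)·0.233/3633 = 1.0633954 × 10^-5
  → Var(ȳ_str) = 3.4819953 × 10^-4.
Var(ȳ_srs) = (1 − 6655/34429)·2.917/6655 = 3.5359197 × 10^-4.
deff = (3.4819953 × 10^-4) / (3.5359197 × 10^-4) = 0.9847.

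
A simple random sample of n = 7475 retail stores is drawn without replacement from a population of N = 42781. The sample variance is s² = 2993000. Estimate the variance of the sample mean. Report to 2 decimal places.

330.44

Under SRS without replacement, Var(ȳ) = (1 − f)·s²/n with f = n/N = 7475/42781 = 0.17472710.
Var(ȳ) = (1 − 0.17472710)·2993000/7475 = 0.82527290·400.40134 = 330.44037.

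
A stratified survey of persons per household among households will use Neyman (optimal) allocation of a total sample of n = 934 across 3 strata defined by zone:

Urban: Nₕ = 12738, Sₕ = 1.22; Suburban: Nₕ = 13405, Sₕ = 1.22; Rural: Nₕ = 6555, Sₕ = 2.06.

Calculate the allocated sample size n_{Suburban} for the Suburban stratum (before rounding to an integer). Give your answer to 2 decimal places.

Neyman allocation: nₕ = n·NₕSₕ / Σⱼ NⱼSⱼ.
Σ NⱼSⱼ = 12738·1.22 + 13405·1.22 + 6555·2.06 = 45397.76.
n_{Suburban} = 934·13405·1.22 / 45397.76 = 336.46.

336.46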